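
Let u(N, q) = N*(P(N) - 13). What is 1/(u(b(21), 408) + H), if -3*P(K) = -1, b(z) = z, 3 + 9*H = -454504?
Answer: -9/456901 ≈ -1.9698e-5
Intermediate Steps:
H = -454507/9 (H = -⅓ + (⅑)*(-454504) = -⅓ - 454504/9 = -454507/9 ≈ -50501.)
P(K) = ⅓ (P(K) = -⅓*(-1) = ⅓)
u(N, q) = -38*N/3 (u(N, q) = N*(⅓ - 13) = N*(-38/3) = -38*N/3)
1/(u(b(21), 408) + H) = 1/(-38/3*21 - 454507/9) = 1/(-266 - 454507/9) = 1/(-456901/9) = -9/456901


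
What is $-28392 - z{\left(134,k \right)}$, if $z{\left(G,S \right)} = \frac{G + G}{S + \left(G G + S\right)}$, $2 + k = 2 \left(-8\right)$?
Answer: $- \frac{127196227}{4480} \approx -28392.0$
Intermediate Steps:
$k = -18$ ($k = -2 + 2 \left(-8\right) = -2 - 16 = -18$)
$z{\left(G,S \right)} = \frac{2 G}{G^{2} + 2 S}$ ($z{\left(G,S \right)} = \frac{2 G}{S + \left(G^{2} + S\right)} = \frac{2 G}{S + \left(S + G^{2}\right)} = \frac{2 G}{G^{2} + 2 S}$)
$-28392 - z{\left(134,k \right)} = -28392 - 2 \cdot 134 \frac{1}{134^{2} + 2 \left(-18\right)} = -28392 - 2 \cdot 134 \frac{1}{17956 - 36} = -28392 - 2 \cdot 134 \cdot \frac{1}{17920} = -28392 - \frac{67}{4480} = - \frac{127196227}{4480}$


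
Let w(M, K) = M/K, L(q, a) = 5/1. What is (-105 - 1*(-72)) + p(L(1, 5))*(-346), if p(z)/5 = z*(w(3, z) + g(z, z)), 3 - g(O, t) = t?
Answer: 12077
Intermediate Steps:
L(q, a) = 5 (L(q, a) = 5*1 = 5)
g(O, t) = 3 - t
p(z) = 5*z*(3 - z + 3/z) (p(z) = 5*(z*(3/z + (3 - z))) = 5*(z*(3 - z + 3/z)) = 5*z*(3 - z + 3/z))
(-105 - 1*(-72)) + p(L(1, 5))*(-346) = (-105 - 1*(-72)) + (15 + 5*5*(3 - 1*5))*(-346) = (-105 + 72) + (15 + 5*5*(3 - 5))*(-346) = -33 + (15 + 5*5*(-2))*(-346) = -33 + (15 - 50)*(-346) = -33 - 35*(-346) = -33 + 12110 = 12077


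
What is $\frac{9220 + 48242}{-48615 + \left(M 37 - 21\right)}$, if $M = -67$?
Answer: $- \frac{57462}{51115} \approx -1.1242$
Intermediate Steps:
$\frac{9220 + 48242}{-48615 + \left(M 37 - 21\right)} = \frac{9220 + 48242}{-48615 - 2500} = \frac{57462}{-48615 - 2500} = \frac{57462}{-51115} = 57462 \left(- \frac{1}{51115}\right) = - \frac{57462}{51115}$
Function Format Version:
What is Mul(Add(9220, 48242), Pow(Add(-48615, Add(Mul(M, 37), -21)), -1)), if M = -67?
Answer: Rational(-57462, 51115) ≈ -1.1242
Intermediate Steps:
Mul(Add(9220, 48242), Pow(Add(-48615, Add(Mul(M, 37), -21)), -1)) = Mul(Add(9220, 48242), Pow(Add(-48615, Add(Mul(-67, 37), -21)), -1)) = Mul(57462, Pow(Add(-48615, Add(-2479, -21)), -1)) = Mul(57462, Pow(Add(-48615, -2500), -1)) = Mul(57462, Pow(-51115, -1)) = Mul(57462, Rational(-1, 51115)) = Rational(-57462, 51115)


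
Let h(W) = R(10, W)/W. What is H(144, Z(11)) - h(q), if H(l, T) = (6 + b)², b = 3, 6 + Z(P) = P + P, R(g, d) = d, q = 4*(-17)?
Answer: 80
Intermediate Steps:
q = -68
Z(P) = -6 + 2*P (Z(P) = -6 + (P + P) = -6 + 2*P)
h(W) = 1 (h(W) = W/W = 1)
H(l, T) = 81 (H(l, T) = (6 + 3)² = 9² = 81)
H(144, Z(11)) - h(q) = 81 - 1*1 = 81 - 1 = 80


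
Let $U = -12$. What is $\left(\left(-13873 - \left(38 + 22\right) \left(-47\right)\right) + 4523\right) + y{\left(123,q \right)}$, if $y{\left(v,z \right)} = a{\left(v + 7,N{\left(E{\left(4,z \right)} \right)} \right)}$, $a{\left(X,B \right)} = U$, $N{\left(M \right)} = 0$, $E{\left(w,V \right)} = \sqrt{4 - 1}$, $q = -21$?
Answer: $-6542$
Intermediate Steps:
$E{\left(w,V \right)} = \sqrt{3}$
$a{\left(X,B \right)} = -12$
$y{\left(v,z \right)} = -12$
$\left(\left(-13873 - \left(38 + 22\right) \left(-47\right)\right) + 4523\right) + y{\left(123,q \right)} = \left(\left(-13873 - \left(38 + 22\right) \left(-47\right)\right) + 4523\right) - 12 = \left(\left(-13873 - 60 \left(-47\right)\right) + 4523\right) - 12 = \left(\left(-13873 - -2820\right) + 4523\right) - 12 = \left(\left(-13873 + 2820\right) + 4523\right) - 12 = \left(-11053 + 4523\right) - 12 = -6530 - 12 = -6542$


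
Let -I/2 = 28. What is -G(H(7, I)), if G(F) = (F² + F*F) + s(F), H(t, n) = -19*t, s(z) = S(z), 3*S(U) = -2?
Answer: -106132/3 ≈ -35377.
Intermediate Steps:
I = -56 (I = -2*28 = -56)
S(U) = -⅔ (S(U) = (⅓)*(-2) = -⅔)
s(z) = -⅔
G(F) = -⅔ + 2*F² (G(F) = (F² + F*F) - ⅔ = (F² + F²) - ⅔ = 2*F² - ⅔ = -⅔ + 2*F²)
-G(H(7, I)) = -(-⅔ + 2*(-19*7)²) = -(-⅔ + 2*(-133)²) = -(-⅔ + 2*17689) = -(-⅔ + 35378) = -1*106132/3 = -106132/3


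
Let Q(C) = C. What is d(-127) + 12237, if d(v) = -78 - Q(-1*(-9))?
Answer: 12150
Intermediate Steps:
d(v) = -87 (d(v) = -78 - (-1)*(-9) = -78 - 1*9 = -78 - 9 = -87)
d(-127) + 12237 = -87 + 12237 = 12150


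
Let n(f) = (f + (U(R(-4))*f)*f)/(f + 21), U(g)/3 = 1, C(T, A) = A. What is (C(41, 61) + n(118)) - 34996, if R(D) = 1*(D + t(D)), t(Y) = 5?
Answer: -4814075/139 ≈ -34634.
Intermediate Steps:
R(D) = 5 + D (R(D) = 1*(D + 5) = 1*(5 + D) = 5 + D)
U(g) = 3 (U(g) = 3*1 = 3)
n(f) = (f + 3*f²)/(21 + f) (n(f) = (f + (3*f)*f)/(f + 21) = (f + 3*f²)/(21 + f))
(C(41, 61) + n(118)) - 34996 = (61 + 118*(1 + 3*118)/(21 + 118)) - 34996 = (61 + 118*(1 + 354)/139) - 34996 = (61 + 118*(1/139)*355) - 34996 = (61 + 41890/139) - 34996 = 50369/139 - 34996 = -4814075/139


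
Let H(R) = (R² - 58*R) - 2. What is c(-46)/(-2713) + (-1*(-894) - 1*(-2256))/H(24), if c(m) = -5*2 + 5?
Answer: -4270930/1109617 ≈ -3.8490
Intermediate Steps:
c(m) = -5 (c(m) = -10 + 5 = -5)
H(R) = -2 + R² - 58*R
c(-46)/(-2713) + (-1*(-894) - 1*(-2256))/H(24) = -5/(-2713) + (-1*(-894) - 1*(-2256))/(-2 + 24² - 58*24) = -5*(-1/2713) + (894 + 2256)/(-2 + 576 - 1392) = 5/2713 + 3150/(-818) = 5/2713 + 3150*(-1/818) = 5/2713 - 1575/409 = -4270930/1109617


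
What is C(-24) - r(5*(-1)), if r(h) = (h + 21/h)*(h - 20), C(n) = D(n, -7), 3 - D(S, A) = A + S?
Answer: -196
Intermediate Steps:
D(S, A) = 3 - A - S (D(S, A) = 3 - (A + S) = 3 + (-A - S) = 3 - A - S)
C(n) = 10 - n (C(n) = 3 - 1*(-7) - n = 3 + 7 - n = 10 - n)
r(h) = (-20 + h)*(h + 21/h) (r(h) = (h + 21/h)*(-20 + h) = (-20 + h)*(h + 21/h))
C(-24) - r(5*(-1)) = (10 - 1*(-24)) - (21 + (5*(-1))² - 420/(5*(-1)) - 100*(-1)) = (10 + 24) - (21 + (-5)² - 420/(-5) - 20*(-5)) = 34 - (21 + 25 - 420*(-⅕) + 100) = 34 - (21 + 25 + 84 + 100) = 34 - 1*230 = 34 - 230 = -196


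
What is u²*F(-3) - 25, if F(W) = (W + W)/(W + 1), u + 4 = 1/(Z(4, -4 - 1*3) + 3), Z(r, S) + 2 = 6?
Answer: 962/49 ≈ 19.633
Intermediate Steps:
Z(r, S) = 4 (Z(r, S) = -2 + 6 = 4)
u = -27/7 (u = -4 + 1/(4 + 3) = -4 + 1/7 = -4 + ⅐ = -27/7 ≈ -3.8571)
F(W) = 2*W/(1 + W) (F(W) = (2*W)/(1 + W) = 2*W/(1 + W))
u²*F(-3) - 25 = (-27/7)²*(2*(-3)/(1 - 3)) - 25 = 729*(2*(-3)/(-2))/49 - 25 = 729*(2*(-3)*(-½))/49 - 25 = (729/49)*3 - 25 = 2187/49 - 25 = 962/49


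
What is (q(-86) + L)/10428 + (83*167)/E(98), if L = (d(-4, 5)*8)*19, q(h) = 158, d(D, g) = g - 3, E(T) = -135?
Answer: -2189093/21330 ≈ -102.63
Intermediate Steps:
d(D, g) = -3 + g
L = 304 (L = ((-3 + 5)*8)*19 = (2*8)*19 = 16*19 = 304)
(q(-86) + L)/10428 + (83*167)/E(98) = (158 + 304)/10428 + (83*167)/(-135) = 462*(1/10428) + 13861*(-1/135) = 7/158 - 13861/135 = -2189093/21330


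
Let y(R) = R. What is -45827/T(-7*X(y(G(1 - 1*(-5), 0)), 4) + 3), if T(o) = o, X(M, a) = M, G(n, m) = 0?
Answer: -45827/3 ≈ -15276.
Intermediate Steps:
-45827/T(-7*X(y(G(1 - 1*(-5), 0)), 4) + 3) = -45827/(-7*0 + 3) = -45827/(0 + 3) = -45827/3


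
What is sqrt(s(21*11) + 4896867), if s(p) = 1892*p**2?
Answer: sqrt(105855879) ≈ 10289.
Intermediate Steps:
sqrt(s(21*11) + 4896867) = sqrt(1892*(21*11)**2 + 4896867) = sqrt(1892*231**2 + 4896867) = sqrt(1892*53361 + 4896867) = sqrt(100959012 + 4896867) = sqrt(105855879)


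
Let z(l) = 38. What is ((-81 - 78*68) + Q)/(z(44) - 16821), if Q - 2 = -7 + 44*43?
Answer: 3498/16783 ≈ 0.20843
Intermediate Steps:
Q = 1887 (Q = 2 + (-7 + 44*43) = 2 + (-7 + 1892) = 2 + 1885 = 1887)
((-81 - 78*68) + Q)/(z(44) - 16821) = ((-81 - 78*68) + 1887)/(38 - 16821) = ((-81 - 5304) + 1887)/(-16783) = (-5385 + 1887)*(-1/16783) = -3498*(-1/16783) = 3498/16783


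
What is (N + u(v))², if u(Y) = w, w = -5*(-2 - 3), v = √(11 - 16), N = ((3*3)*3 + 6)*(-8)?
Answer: 57121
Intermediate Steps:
N = -264 (N = (9*3 + 6)*(-8) = (27 + 6)*(-8) = 33*(-8) = -264)
v = I*√5 (v = √(-5) = I*√5 ≈ 2.2361*I)
w = 25 (w = -5*(-5) = 25)
u(Y) = 25
(N + u(v))² = (-264 + 25)² = (-239)² = 57121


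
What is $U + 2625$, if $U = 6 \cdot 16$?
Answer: $2721$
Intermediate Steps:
$U = 96$
$U + 2625 = 96 + 2625 = 2721$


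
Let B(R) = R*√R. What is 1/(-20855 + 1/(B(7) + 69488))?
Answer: -100700073390367/2100100029106931546 + 7*√7/2100100029106931546 ≈ -4.7950e-5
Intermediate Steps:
B(R) = R^(3/2)
1/(-20855 + 1/(B(7) + 69488)) = 1/(-20855 + 1/(7^(3/2) + 69488)) = 1/(-20855 + 1/(7*√7 + 69488)) = 1/(-20855 + 1/(69488 + 7*√7))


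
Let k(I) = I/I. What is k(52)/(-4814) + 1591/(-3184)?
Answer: -3831129/7663888 ≈ -0.49989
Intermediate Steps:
k(I) = 1
k(52)/(-4814) + 1591/(-3184) = 1/(-4814) + 1591/(-3184) = 1*(-1/4814) + 1591*(-1/3184) = -1/4814 - 1591/3184 = -3831129/7663888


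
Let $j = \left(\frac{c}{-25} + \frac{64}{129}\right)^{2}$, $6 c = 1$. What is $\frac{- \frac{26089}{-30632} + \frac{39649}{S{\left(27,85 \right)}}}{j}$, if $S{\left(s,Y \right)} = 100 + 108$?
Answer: $\frac{226576627565625}{283491364156} \approx 799.24$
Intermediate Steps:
$S{\left(s,Y \right)} = 208$
$c = \frac{1}{6}$ ($c = \frac{1}{6} \cdot 1 = \frac{1}{6} \approx 0.16667$)
$j = \frac{9966649}{41602500}$ ($j = \left(\frac{1}{6 \left(-25\right)} + \frac{64}{129}\right)^{2} = \left(\frac{1}{6} \left(- \frac{1}{25}\right) + 64 \cdot \frac{1}{129}\right)^{2} = \left(- \frac{1}{150} + \frac{64}{129}\right)^{2} = \left(\frac{3157}{6450}\right)^{2} = \frac{9966649}{41602500} \approx 0.23957$)
$\frac{- \frac{26089}{-30632} + \frac{39649}{S{\left(27,85 \right)}}}{j} = \frac{- \frac{26089}{-30632} + \frac{39649}{208}}{\frac{9966649}{41602500}} = \left(\left(-26089\right) \left(- \frac{1}{30632}\right) + 39649 \cdot \frac{1}{208}\right) \frac{41602500}{9966649} = \left(\frac{3727}{4376} + \frac{39649}{208}\right) \frac{41602500}{9966649} = \frac{21784905}{113776} \cdot \frac{41602500}{9966649} = \frac{226576627565625}{283491364156}$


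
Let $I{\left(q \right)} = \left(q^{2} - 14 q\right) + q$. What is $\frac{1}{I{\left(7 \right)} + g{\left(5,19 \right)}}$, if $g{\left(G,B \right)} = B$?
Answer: $- \frac{1}{23} \approx -0.043478$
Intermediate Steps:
$I{\left(q \right)} = q^{2} - 13 q$
$\frac{1}{I{\left(7 \right)} + g{\left(5,19 \right)}} = \frac{1}{7 \left(-13 + 7\right) + 19} = \frac{1}{7 \left(-6\right) + 19} = \frac{1}{-42 + 19} = \frac{1}{-23} = - \frac{1}{23}$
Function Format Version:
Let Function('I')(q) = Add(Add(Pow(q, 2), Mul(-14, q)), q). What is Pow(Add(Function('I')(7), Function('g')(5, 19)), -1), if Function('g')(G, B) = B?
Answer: Rational(-1, 23) ≈ -0.043478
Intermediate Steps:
Function('I')(q) = Add(Pow(q, 2), Mul(-13, q))
Pow(Add(Function('I')(7), Function('g')(5, 19)), -1) = Pow(Add(Mul(7, Add(-13, 7)), 19), -1) = Pow(Add(Mul(7, -6), 19), -1) = Pow(Add(-42, 19), -1) = Pow(-23, -1) = Rational(-1, 23)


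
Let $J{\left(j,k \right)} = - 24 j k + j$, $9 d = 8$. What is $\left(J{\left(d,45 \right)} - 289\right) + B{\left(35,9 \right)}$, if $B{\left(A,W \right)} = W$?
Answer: $- \frac{11152}{9} \approx -1239.1$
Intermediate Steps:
$d = \frac{8}{9}$ ($d = \frac{1}{9} \cdot 8 = \frac{8}{9} \approx 0.88889$)
$J{\left(j,k \right)} = j - 24 j k$ ($J{\left(j,k \right)} = - 24 j k + j = j - 24 j k$)
$\left(J{\left(d,45 \right)} - 289\right) + B{\left(35,9 \right)} = \left(\frac{8 \left(1 - 1080\right)}{9} - 289\right) + 9 = \left(\frac{8}{9} \left(-1079\right) - 289\right) + 9 = \left(- \frac{8632}{9} - 289\right) + 9 = - \frac{11233}{9} + 9 = - \frac{11152}{9}$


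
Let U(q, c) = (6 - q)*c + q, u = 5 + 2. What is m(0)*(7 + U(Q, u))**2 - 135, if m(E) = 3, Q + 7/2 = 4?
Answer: 6213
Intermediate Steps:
Q = 1/2 (Q = -7/2 + 4 = 1/2 ≈ 0.50000)
u = 7
U(q, c) = q + c*(6 - q) (U(q, c) = c*(6 - q) + q = q + c*(6 - q))
m(0)*(7 + U(Q, u))**2 - 135 = 3*(7 + (1/2 + 6*7 - 1*7*1/2))**2 - 135 = 3*(7 + (1/2 + 42 - 7/2))**2 - 135 = 3*(7 + 39)**2 - 135 = 3*46**2 - 135 = 3*2116 - 135 = 6348 - 135 = 6213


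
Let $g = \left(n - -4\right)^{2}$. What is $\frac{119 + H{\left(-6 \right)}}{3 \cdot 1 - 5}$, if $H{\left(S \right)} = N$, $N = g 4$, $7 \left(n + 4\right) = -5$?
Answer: $- \frac{5931}{98} \approx -60.52$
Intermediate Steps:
$n = - \frac{33}{7}$ ($n = -4 + \frac{1}{7} \left(-5\right) = -4 - \frac{5}{7} = - \frac{33}{7} \approx -4.7143$)
$g = \frac{25}{49}$ ($g = \left(- \frac{33}{7} - -4\right)^{2} = \left(- \frac{33}{7} + 4\right)^{2} = \left(- \frac{5}{7}\right)^{2} = \frac{25}{49} \approx 0.5102$)
$N = \frac{100}{49}$ ($N = \frac{25}{49} \cdot 4 = \frac{100}{49} \approx 2.0408$)
$H{\left(S \right)} = \frac{100}{49}$
$\frac{119 + H{\left(-6 \right)}}{3 \cdot 1 - 5} = \frac{119 + \frac{100}{49}}{3 \cdot 1 - 5} = \frac{5931}{49 \left(3 - 5\right)} = \frac{5931}{49 \left(-2\right)} = \frac{5931}{49} \left(- \frac{1}{2}\right) = - \frac{5931}{98}$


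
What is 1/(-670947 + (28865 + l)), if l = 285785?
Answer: -1/356297 ≈ -2.8066e-6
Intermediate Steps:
1/(-670947 + (28865 + l)) = 1/(-670947 + (28865 + 285785)) = 1/(-670947 + 314650) = 1/(-356297) = -1/356297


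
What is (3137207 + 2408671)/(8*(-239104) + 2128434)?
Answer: 2772939/107801 ≈ 25.723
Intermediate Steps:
(3137207 + 2408671)/(8*(-239104) + 2128434) = 5545878/(-1912832 + 2128434) = 5545878/215602 = 5545878*(1/215602) = 2772939/107801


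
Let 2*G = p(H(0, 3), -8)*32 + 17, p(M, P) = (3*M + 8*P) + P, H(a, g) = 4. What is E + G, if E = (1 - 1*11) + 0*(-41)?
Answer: -1923/2 ≈ -961.50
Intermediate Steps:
E = -10 (E = (1 - 11) + 0 = -10 + 0 = -10)
p(M, P) = 3*M + 9*P
G = -1903/2 (G = ((3*4 + 9*(-8))*32 + 17)/2 = ((12 - 72)*32 + 17)/2 = (-60*32 + 17)/2 = (-1920 + 17)/2 = (½)*(-1903) = -1903/2 ≈ -951.50)
E + G = -10 - 1903/2 = -1923/2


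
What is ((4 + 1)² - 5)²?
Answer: 400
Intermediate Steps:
((4 + 1)² - 5)² = (5² - 5)² = (25 - 5)² = 20² = 400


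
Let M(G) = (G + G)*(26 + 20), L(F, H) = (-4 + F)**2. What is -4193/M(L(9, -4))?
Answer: -4193/2300 ≈ -1.8230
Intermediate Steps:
M(G) = 92*G (M(G) = (2*G)*46 = 92*G)
-4193/M(L(9, -4)) = -4193*1/(92*(-4 + 9)**2) = -4193/(92*5**2) = -4193/(92*25) = -4193/2300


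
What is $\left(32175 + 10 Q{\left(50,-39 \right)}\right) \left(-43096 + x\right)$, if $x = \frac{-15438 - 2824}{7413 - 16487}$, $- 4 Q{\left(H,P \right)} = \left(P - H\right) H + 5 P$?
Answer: $- \frac{17122438144075}{9074} \approx -1.887 \cdot 10^{9}$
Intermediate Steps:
$Q{\left(H,P \right)} = - \frac{5 P}{4} - \frac{H \left(P - H\right)}{4}$ ($Q{\left(H,P \right)} = - \frac{\left(P - H\right) H + 5 P}{4} = - \frac{H \left(P - H\right) + 5 P}{4} = - \frac{5 P + H \left(P - H\right)}{4} = - \frac{5 P}{4} - \frac{H \left(P - H\right)}{4}$)
$x = \frac{9131}{4537}$ ($x = - \frac{18262}{-9074} = \left(-18262\right) \left(- \frac{1}{9074}\right) = \frac{9131}{4537} \approx 2.0126$)
$\left(32175 + 10 Q{\left(50,-39 \right)}\right) \left(-43096 + x\right) = \left(32175 + 10 \left(\left(- \frac{5}{4}\right) \left(-39\right) + \frac{50^{2}}{4} - \frac{25}{2} \left(-39\right)\right)\right) \left(-43096 + \frac{9131}{4537}\right) = \left(32175 + 10 \left(\frac{195}{4} + \frac{1}{4} \cdot 2500 + \frac{975}{2}\right)\right) \left(- \frac{195517421}{4537}\right) = \left(32175 + 10 \left(\frac{195}{4} + 625 + \frac{975}{2}\right)\right) \left(- \frac{195517421}{4537}\right) = \left(32175 + 10 \cdot \frac{4645}{4}\right) \left(- \frac{195517421}{4537}\right) = \left(32175 + \frac{23225}{2}\right) \left(- \frac{195517421}{4537}\right) = \frac{87575}{2} \left(- \frac{195517421}{4537}\right) = - \frac{17122438144075}{9074}$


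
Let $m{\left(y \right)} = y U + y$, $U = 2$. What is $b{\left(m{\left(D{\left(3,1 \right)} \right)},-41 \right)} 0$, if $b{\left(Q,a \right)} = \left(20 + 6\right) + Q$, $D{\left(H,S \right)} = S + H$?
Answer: $0$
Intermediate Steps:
$D{\left(H,S \right)} = H + S$
$m{\left(y \right)} = 3 y$ ($m{\left(y \right)} = y 2 + y = 2 y + y = 3 y$)
$b{\left(Q,a \right)} = 26 + Q$
$b{\left(m{\left(D{\left(3,1 \right)} \right)},-41 \right)} 0 = \left(26 + 3 \left(3 + 1\right)\right) 0 = \left(26 + 3 \cdot 4\right) 0 = \left(26 + 12\right) 0 = 38 \cdot 0 = 0$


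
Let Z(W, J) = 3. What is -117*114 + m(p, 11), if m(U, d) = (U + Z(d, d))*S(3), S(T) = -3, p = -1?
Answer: -13344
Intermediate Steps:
m(U, d) = -9 - 3*U (m(U, d) = (U + 3)*(-3) = (3 + U)*(-3) = -9 - 3*U)
-117*114 + m(p, 11) = -117*114 + (-9 - 3*(-1)) = -13338 + (-9 + 3) = -13338 - 6 = -13344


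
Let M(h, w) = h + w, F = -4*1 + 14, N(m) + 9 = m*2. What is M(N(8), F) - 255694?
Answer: -255677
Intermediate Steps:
N(m) = -9 + 2*m (N(m) = -9 + m*2 = -9 + 2*m)
F = 10 (F = -4 + 14 = 10)
M(N(8), F) - 255694 = ((-9 + 2*8) + 10) - 255694 = ((-9 + 16) + 10) - 255694 = (7 + 10) - 255694 = 17 - 255694 = -255677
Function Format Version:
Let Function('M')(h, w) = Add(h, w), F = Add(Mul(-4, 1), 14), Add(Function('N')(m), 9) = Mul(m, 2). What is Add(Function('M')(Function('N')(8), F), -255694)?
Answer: -255677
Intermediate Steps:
Function('N')(m) = Add(-9, Mul(2, m)) (Function('N')(m) = Add(-9, Mul(m, 2)) = Add(-9, Mul(2, m)))
F = 10 (F = Add(-4, 14) = 10)
Add(Function('M')(Function('N')(8), F), -255694) = Add(Add(Add(-9, Mul(2, 8)), 10), -255694) = Add(Add(Add(-9, 16), 10), -255694) = Add(Add(7, 10), -255694) = Add(17, -255694) = -255677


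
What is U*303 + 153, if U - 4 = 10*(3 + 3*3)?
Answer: 37725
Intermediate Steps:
U = 124 (U = 4 + 10*(3 + 3*3) = 4 + 10*(3 + 9) = 4 + 10*12 = 4 + 120 = 124)
U*303 + 153 = 124*303 + 153 = 37572 + 153 = 37725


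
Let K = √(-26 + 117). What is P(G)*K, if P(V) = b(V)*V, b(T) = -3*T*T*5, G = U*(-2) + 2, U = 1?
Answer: 0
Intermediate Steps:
G = 0 (G = 1*(-2) + 2 = -2 + 2 = 0)
b(T) = -15*T² (b(T) = -3*T²*5 = -15*T²)
P(V) = -15*V³ (P(V) = (-15*V²)*V = -15*V³)
K = √91 ≈ 9.5394
P(G)*K = (-15*0³)*√91 = (-15*0)*√91 = 0*√91 = 0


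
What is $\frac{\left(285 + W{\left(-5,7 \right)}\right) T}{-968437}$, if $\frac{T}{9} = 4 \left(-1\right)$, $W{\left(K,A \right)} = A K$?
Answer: $\frac{9000}{968437} \approx 0.0092933$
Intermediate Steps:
$T = -36$ ($T = 9 \cdot 4 \left(-1\right) = 9 \left(-4\right) = -36$)
$\frac{\left(285 + W{\left(-5,7 \right)}\right) T}{-968437} = \frac{\left(285 + 7 \left(-5\right)\right) \left(-36\right)}{-968437} = \left(285 - 35\right) \left(-36\right) \left(- \frac{1}{968437}\right) = 250 \left(-36\right) \left(- \frac{1}{968437}\right) = \left(-9000\right) \left(- \frac{1}{968437}\right) = \frac{9000}{968437}$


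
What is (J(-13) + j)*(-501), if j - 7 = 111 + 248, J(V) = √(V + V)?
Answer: -183366 - 501*I*√26 ≈ -1.8337e+5 - 2554.6*I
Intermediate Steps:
J(V) = √2*√V (J(V) = √(2*V) = √2*√V)
j = 366 (j = 7 + (111 + 248) = 7 + 359 = 366)
(J(-13) + j)*(-501) = (√2*√(-13) + 366)*(-501) = (√2*(I*√13) + 366)*(-501) = (I*√26 + 366)*(-501) = (366 + I*√26)*(-501) = -183366 - 501*I*√26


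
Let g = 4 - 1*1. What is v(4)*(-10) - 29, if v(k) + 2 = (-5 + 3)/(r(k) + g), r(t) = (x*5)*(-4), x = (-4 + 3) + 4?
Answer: -533/57 ≈ -9.3509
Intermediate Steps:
g = 3 (g = 4 - 1 = 3)
x = 3 (x = -1 + 4 = 3)
r(t) = -60 (r(t) = (3*5)*(-4) = 15*(-4) = -60)
v(k) = -112/57 (v(k) = -2 + (-5 + 3)/(-60 + 3) = -2 - 2/(-57) = -2 - 2*(-1/57) = -2 + 2/57 = -112/57)
v(4)*(-10) - 29 = -112/57*(-10) - 29 = 1120/57 - 29 = -533/57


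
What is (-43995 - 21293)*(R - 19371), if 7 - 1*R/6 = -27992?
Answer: -9703298424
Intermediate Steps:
R = 167994 (R = 42 - 6*(-27992) = 42 + 167952 = 167994)
(-43995 - 21293)*(R - 19371) = (-43995 - 21293)*(167994 - 19371) = -65288*148623 = -9703298424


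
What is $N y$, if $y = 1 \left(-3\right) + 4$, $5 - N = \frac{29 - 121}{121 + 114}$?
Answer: $\frac{1267}{235} \approx 5.3915$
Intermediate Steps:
$N = \frac{1267}{235}$ ($N = 5 - \frac{29 - 121}{121 + 114} = 5 - - \frac{92}{235} = 5 + \frac{92}{235} = \frac{1267}{235} \approx 5.3915$)
$y = 1$ ($y = -3 + 4 = 1$)
$N y = \frac{1267}{235} \cdot 1 = \frac{1267}{235}$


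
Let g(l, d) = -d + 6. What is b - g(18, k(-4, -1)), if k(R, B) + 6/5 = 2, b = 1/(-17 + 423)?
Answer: -10551/2030 ≈ -5.1975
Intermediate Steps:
b = 1/406 ≈ 0.0024631
k(R, B) = ⅘ (k(R, B) = -6/5 + 2 = ⅘)
g(l, d) = 6 - d
b - g(18, k(-4, -1)) = 1/406 - (6 - 1*⅘) = 1/406 - (6 - ⅘) = 1/406 - 1*26/5 = 1/406 - 26/5 = -10551/2030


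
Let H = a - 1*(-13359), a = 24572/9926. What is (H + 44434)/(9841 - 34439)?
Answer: -286838945/122079874 ≈ -2.3496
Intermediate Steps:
a = 12286/4963 (a = 24572*(1/9926) = 12286/4963 ≈ 2.4755)
H = 66313003/4963 (H = 12286/4963 - 1*(-13359) = 12286/4963 + 13359 = 66313003/4963 ≈ 13361.)
(H + 44434)/(9841 - 34439) = (66313003/4963 + 44434)/(9841 - 34439) = (286838945/4963)/(-24598) = (286838945/4963)*(-1/24598) = -286838945/122079874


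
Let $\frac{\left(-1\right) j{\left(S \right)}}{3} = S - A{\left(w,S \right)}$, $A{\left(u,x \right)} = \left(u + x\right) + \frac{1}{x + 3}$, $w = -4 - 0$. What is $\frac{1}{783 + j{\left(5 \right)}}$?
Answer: $\frac{8}{6171} \approx 0.0012964$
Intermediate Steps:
$w = -4$ ($w = -4 + 0 = -4$)
$A{\left(u,x \right)} = u + x + \frac{1}{3 + x}$ ($A{\left(u,x \right)} = \left(u + x\right) + \frac{1}{3 + x} = u + x + \frac{1}{3 + x}$)
$j{\left(S \right)} = - 3 S + \frac{3 \left(-11 + S^{2} - S\right)}{3 + S}$ ($j{\left(S \right)} = - 3 \left(S - \frac{1 + S^{2} + 3 \left(-4\right) + 3 S - 4 S}{3 + S}\right) = - 3 \left(S - \frac{1 + S^{2} - 12 + 3 S - 4 S}{3 + S}\right) = - 3 \left(S - \frac{-11 + S^{2} - S}{3 + S}\right) = - 3 S + \frac{3 \left(-11 + S^{2} - S\right)}{3 + S}$)
$\frac{1}{783 + j{\left(5 \right)}} = \frac{1}{783 + \frac{3 \left(-11 - 20\right)}{3 + 5}} = \frac{1}{783 + \frac{3 \left(-11 - 20\right)}{8}} = \frac{1}{783 + 3 \cdot \frac{1}{8} \left(-31\right)} = \frac{1}{783 - \frac{93}{8}} = \frac{1}{\frac{6171}{8}} = \frac{8}{6171}$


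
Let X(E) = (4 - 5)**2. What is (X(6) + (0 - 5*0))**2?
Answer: 1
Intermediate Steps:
X(E) = 1 (X(E) = (-1)**2 = 1)
(X(6) + (0 - 5*0))**2 = (1 + (0 - 5*0))**2 = (1 + (0 + 0))**2 = (1 + 0)**2 = 1**2 = 1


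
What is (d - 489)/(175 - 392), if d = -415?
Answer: 904/217 ≈ 4.1659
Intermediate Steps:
(d - 489)/(175 - 392) = (-415 - 489)/(175 - 392) = -904/(-217) = -904*(-1/217) = 904/217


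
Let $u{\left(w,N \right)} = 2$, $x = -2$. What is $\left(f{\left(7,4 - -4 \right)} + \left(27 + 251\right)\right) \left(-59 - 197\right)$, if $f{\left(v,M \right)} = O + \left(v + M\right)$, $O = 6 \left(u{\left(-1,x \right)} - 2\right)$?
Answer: $-75008$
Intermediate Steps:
$O = 0$ ($O = 6 \left(2 - 2\right) = 6 \cdot 0 = 0$)
$f{\left(v,M \right)} = M + v$ ($f{\left(v,M \right)} = 0 + \left(v + M\right) = 0 + \left(M + v\right) = M + v$)
$\left(f{\left(7,4 - -4 \right)} + \left(27 + 251\right)\right) \left(-59 - 197\right) = \left(\left(\left(4 - -4\right) + 7\right) + \left(27 + 251\right)\right) \left(-59 - 197\right) = \left(\left(\left(4 + 4\right) + 7\right) + 278\right) \left(-256\right) = \left(\left(8 + 7\right) + 278\right) \left(-256\right) = \left(15 + 278\right) \left(-256\right) = 293 \left(-256\right) = -75008$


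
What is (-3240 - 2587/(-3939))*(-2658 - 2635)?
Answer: 5195190653/303 ≈ 1.7146e+7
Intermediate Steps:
(-3240 - 2587/(-3939))*(-2658 - 2635) = (-3240 - 2587*(-1/3939))*(-5293) = (-3240 + 199/303)*(-5293) = -981521/303*(-5293) = 5195190653/303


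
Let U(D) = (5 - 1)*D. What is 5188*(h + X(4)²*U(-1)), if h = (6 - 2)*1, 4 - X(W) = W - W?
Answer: -311280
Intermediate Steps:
X(W) = 4 (X(W) = 4 - (W - W) = 4 - 1*0 = 4 + 0 = 4)
h = 4 (h = 4*1 = 4)
U(D) = 4*D
5188*(h + X(4)²*U(-1)) = 5188*(4 + 4²*(4*(-1))) = 5188*(4 + 16*(-4)) = 5188*(4 - 64) = 5188*(-60) = -311280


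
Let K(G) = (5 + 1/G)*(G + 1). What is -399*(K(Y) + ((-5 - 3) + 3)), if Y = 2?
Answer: -9177/2 ≈ -4588.5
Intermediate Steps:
K(G) = (1 + G)*(5 + 1/G) (K(G) = (5 + 1/G)*(1 + G) = (1 + G)*(5 + 1/G))
-399*(K(Y) + ((-5 - 3) + 3)) = -399*((6 + 1/2 + 5*2) + ((-5 - 3) + 3)) = -399*((6 + 1/2 + 10) + (-8 + 3)) = -399*(33/2 - 5) = -399*23/2 = -9177/2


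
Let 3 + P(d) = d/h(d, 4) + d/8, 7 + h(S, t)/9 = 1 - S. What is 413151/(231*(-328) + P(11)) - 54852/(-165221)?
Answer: -11209234970748/2188991998727 ≈ -5.1207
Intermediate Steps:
h(S, t) = -54 - 9*S (h(S, t) = -63 + 9*(1 - S) = -63 + (9 - 9*S) = -54 - 9*S)
P(d) = -3 + d/8 + d/(-54 - 9*d) (P(d) = -3 + (d/(-54 - 9*d) + d/8) = -3 + (d/8 + d/(-54 - 9*d)) = -3 + d/8 + d/(-54 - 9*d))
413151/(231*(-328) + P(11)) - 54852/(-165221) = 413151/(231*(-328) + (-1296 - 170*11 + 9*11²)/(72*(6 + 11))) - 54852/(-165221) = 413151/(-75768 + (1/72)*(-1296 - 1870 + 9*121)/17) - 54852*(-1/165221) = 413151/(-75768 + (1/72)*(1/17)*(-1296 - 1870 + 1089)) + 7836/23603 = 413151/(-75768 + (1/72)*(1/17)*(-2077)) + 7836/23603 = 413151/(-75768 - 2077/1224) + 7836/23603 = 413151/(-92742109/1224) + 7836/23603 = 413151*(-1224/92742109) + 7836/23603 = -505696824/92742109 + 7836/23603 = -11209234970748/2188991998727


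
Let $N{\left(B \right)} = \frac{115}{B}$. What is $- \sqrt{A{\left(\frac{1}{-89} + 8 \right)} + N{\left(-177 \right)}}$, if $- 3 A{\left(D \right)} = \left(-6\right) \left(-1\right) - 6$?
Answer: $- \frac{i \sqrt{20355}}{177} \approx - 0.80605 i$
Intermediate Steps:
$A{\left(D \right)} = 0$ ($A{\left(D \right)} = - \frac{\left(-6\right) \left(-1\right) - 6}{3} = - \frac{6 - 6}{3} = \left(- \frac{1}{3}\right) 0 = 0$)
$- \sqrt{A{\left(\frac{1}{-89} + 8 \right)} + N{\left(-177 \right)}} = - \sqrt{0 + \frac{115}{-177}} = - \sqrt{0 + 115 \left(- \frac{1}{177}\right)} = - \sqrt{0 - \frac{115}{177}} = - \sqrt{- \frac{115}{177}} = - \frac{i \sqrt{20355}}{177}$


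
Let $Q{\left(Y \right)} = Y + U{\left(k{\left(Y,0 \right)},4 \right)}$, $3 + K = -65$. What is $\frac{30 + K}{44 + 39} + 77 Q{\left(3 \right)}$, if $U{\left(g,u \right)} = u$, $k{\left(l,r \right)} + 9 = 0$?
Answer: $\frac{44699}{83} \approx 538.54$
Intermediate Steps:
$K = -68$ ($K = -3 - 65 = -68$)
$k{\left(l,r \right)} = -9$ ($k{\left(l,r \right)} = -9 + 0 = -9$)
$Q{\left(Y \right)} = 4 + Y$ ($Q{\left(Y \right)} = Y + 4 = 4 + Y$)
$\frac{30 + K}{44 + 39} + 77 Q{\left(3 \right)} = \frac{30 - 68}{44 + 39} + 77 \left(4 + 3\right) = - \frac{38}{83} + 77 \cdot 7 = \left(-38\right) \frac{1}{83} + 539 = - \frac{38}{83} + 539 = \frac{44699}{83}$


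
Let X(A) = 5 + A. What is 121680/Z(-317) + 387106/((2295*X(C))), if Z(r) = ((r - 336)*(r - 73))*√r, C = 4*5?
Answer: 387106/57375 - 312*I*√317/207001 ≈ 6.7469 - 0.026836*I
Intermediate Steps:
C = 20
Z(r) = √r*(-336 + r)*(-73 + r) (Z(r) = ((-336 + r)*(-73 + r))*√r = √r*(-336 + r)*(-73 + r))
121680/Z(-317) + 387106/((2295*X(C))) = 121680/((√(-317)*(24528 + (-317)² - 409*(-317)))) + 387106/((2295*(5 + 20))) = 121680/(((I*√317)*(24528 + 100489 + 129653))) + 387106/((2295*25)) = 121680/(((I*√317)*254670)) + 387106/57375 = 121680/((254670*I*√317)) + 387106*(1/57375) = 121680*(-I*√317/80730390) + 387106/57375 = -312*I*√317/207001 + 387106/57375 = 387106/57375 - 312*I*√317/207001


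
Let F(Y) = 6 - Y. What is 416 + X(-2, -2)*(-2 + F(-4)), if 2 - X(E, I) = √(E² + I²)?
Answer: 432 - 16*√2 ≈ 409.37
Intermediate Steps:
X(E, I) = 2 - √(E² + I²)
416 + X(-2, -2)*(-2 + F(-4)) = 416 + (2 - √((-2)² + (-2)²))*(-2 + (6 - 1*(-4))) = 416 + (2 - √(4 + 4))*(-2 + (6 + 4)) = 416 + (2 - √8)*(-2 + 10) = 416 + (2 - 2*√2)*8 = 416 + (16 - 16*√2) = 432 - 16*√2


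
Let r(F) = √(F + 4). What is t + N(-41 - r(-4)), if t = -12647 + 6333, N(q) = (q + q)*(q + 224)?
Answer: -21320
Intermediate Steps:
r(F) = √(4 + F)
N(q) = 2*q*(224 + q) (N(q) = (2*q)*(224 + q) = 2*q*(224 + q))
t = -6314
t + N(-41 - r(-4)) = -6314 + 2*(-41 - √(4 - 4))*(224 + (-41 - √(4 - 4))) = -6314 + 2*(-41 - √0)*(224 + (-41 - √0)) = -6314 + 2*(-41 - 1*0)*(224 + (-41 - 1*0)) = -6314 + 2*(-41 + 0)*(224 + (-41 + 0)) = -6314 + 2*(-41)*(224 - 41) = -6314 + 2*(-41)*183 = -6314 - 15006 = -21320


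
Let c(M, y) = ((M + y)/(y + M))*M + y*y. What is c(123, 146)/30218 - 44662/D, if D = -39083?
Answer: 2187496753/1181010094 ≈ 1.8522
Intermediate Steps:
c(M, y) = M + y**2 (c(M, y) = ((M + y)/(M + y))*M + y**2 = 1*M + y**2 = M + y**2)
c(123, 146)/30218 - 44662/D = (123 + 146**2)/30218 - 44662/(-39083) = (123 + 21316)*(1/30218) - 44662*(-1/39083) = 21439*(1/30218) + 44662/39083 = 21439/30218 + 44662/39083 = 2187496753/1181010094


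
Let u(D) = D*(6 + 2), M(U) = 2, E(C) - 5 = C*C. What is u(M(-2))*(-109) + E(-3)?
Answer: -1730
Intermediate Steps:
E(C) = 5 + C**2 (E(C) = 5 + C*C = 5 + C**2)
u(D) = 8*D (u(D) = D*8 = 8*D)
u(M(-2))*(-109) + E(-3) = (8*2)*(-109) + (5 + (-3)**2) = 16*(-109) + (5 + 9) = -1744 + 14 = -1730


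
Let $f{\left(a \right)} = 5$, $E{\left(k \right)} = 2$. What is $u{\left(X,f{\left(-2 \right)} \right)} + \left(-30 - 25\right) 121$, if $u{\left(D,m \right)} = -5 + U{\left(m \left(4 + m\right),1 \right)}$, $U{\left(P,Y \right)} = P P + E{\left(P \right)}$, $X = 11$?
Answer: $-4633$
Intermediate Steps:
$U{\left(P,Y \right)} = 2 + P^{2}$ ($U{\left(P,Y \right)} = P P + 2 = P^{2} + 2 = 2 + P^{2}$)
$u{\left(D,m \right)} = -3 + m^{2} \left(4 + m\right)^{2}$ ($u{\left(D,m \right)} = -5 + \left(2 + \left(m \left(4 + m\right)\right)^{2}\right) = -5 + \left(2 + m^{2} \left(4 + m\right)^{2}\right) = -3 + m^{2} \left(4 + m\right)^{2}$)
$u{\left(X,f{\left(-2 \right)} \right)} + \left(-30 - 25\right) 121 = \left(-3 + 5^{2} \left(4 + 5\right)^{2}\right) + \left(-30 - 25\right) 121 = \left(-3 + 25 \cdot 9^{2}\right) - 6655 = \left(-3 + 25 \cdot 81\right) - 6655 = \left(-3 + 2025\right) - 6655 = 2022 - 6655 = -4633$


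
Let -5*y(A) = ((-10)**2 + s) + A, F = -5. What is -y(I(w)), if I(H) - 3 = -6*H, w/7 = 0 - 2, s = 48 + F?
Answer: 46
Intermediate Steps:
s = 43 (s = 48 - 5 = 43)
w = -14 (w = 7*(0 - 2) = 7*(-2) = -14)
I(H) = 3 - 6*H
y(A) = -143/5 - A/5 (y(A) = -(((-10)**2 + 43) + A)/5 = -((100 + 43) + A)/5 = -(143 + A)/5 = -143/5 - A/5)
-y(I(w)) = -(-143/5 - (3 - 6*(-14))/5) = -(-143/5 - (3 + 84)/5) = -(-143/5 - 1/5*87) = -(-143/5 - 87/5) = -1*(-46) = 46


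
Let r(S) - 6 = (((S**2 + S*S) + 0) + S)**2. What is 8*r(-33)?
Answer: 36808248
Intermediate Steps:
r(S) = 6 + (S + 2*S**2)**2 (r(S) = 6 + (((S**2 + S*S) + 0) + S)**2 = 6 + (((S**2 + S**2) + 0) + S)**2 = 6 + ((2*S**2 + 0) + S)**2 = 6 + (2*S**2 + S)**2 = 6 + (S + 2*S**2)**2)
8*r(-33) = 8*(6 + (-33)**2*(1 + 2*(-33))**2) = 8*(6 + 1089*(1 - 66)**2) = 8*(6 + 1089*(-65)**2) = 8*(6 + 1089*4225) = 8*(6 + 4601025) = 8*4601031 = 36808248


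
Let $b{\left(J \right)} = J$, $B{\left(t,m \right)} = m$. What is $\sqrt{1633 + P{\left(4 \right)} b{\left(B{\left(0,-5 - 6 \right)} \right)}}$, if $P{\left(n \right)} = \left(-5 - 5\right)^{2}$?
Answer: $\sqrt{533} \approx 23.087$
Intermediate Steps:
$P{\left(n \right)} = 100$ ($P{\left(n \right)} = \left(-10\right)^{2} = 100$)
$\sqrt{1633 + P{\left(4 \right)} b{\left(B{\left(0,-5 - 6 \right)} \right)}} = \sqrt{1633 + 100 \left(-5 - 6\right)} = \sqrt{1633 + 100 \left(-11\right)} = \sqrt{1633 - 1100} = \sqrt{533}$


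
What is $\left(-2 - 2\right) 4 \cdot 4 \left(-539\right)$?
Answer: $34496$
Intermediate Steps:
$\left(-2 - 2\right) 4 \cdot 4 \left(-539\right) = \left(-4\right) 4 \cdot 4 \left(-539\right) = \left(-16\right) 4 \left(-539\right) = \left(-64\right) \left(-539\right) = 34496$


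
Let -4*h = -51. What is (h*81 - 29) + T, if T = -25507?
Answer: -98013/4 ≈ -24503.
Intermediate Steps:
h = 51/4 (h = -¼*(-51) = 51/4 ≈ 12.750)
(h*81 - 29) + T = ((51/4)*81 - 29) - 25507 = (4131/4 - 29) - 25507 = 4015/4 - 25507 = -98013/4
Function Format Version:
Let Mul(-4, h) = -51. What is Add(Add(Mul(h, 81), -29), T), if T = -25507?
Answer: Rational(-98013, 4) ≈ -24503.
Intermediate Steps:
h = Rational(51, 4) (h = Mul(Rational(-1, 4), -51) = Rational(51, 4) ≈ 12.750)
Add(Add(Mul(h, 81), -29), T) = Add(Add(Mul(Rational(51, 4), 81), -29), -25507) = Add(Add(Rational(4131, 4), -29), -25507) = Add(Rational(4015, 4), -25507) = Rational(-98013, 4)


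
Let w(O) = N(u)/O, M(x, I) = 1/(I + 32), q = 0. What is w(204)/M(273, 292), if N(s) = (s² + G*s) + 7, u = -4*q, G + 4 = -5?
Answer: 189/17 ≈ 11.118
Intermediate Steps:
G = -9 (G = -4 - 5 = -9)
u = 0 (u = -4*0 = 0)
N(s) = 7 + s² - 9*s (N(s) = (s² - 9*s) + 7 = 7 + s² - 9*s)
M(x, I) = 1/(32 + I)
w(O) = 7/O (w(O) = (7 + 0² - 9*0)/O = (7 + 0 + 0)/O = 7/O)
w(204)/M(273, 292) = (7/204)/(1/(32 + 292)) = (7*(1/204))/(1/324) = 7/(204*(1/324)) = (7/204)*324 = 189/17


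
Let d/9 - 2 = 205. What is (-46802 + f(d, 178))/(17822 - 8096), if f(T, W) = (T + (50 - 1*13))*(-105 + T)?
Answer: 1646699/4863 ≈ 338.62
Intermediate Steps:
d = 1863 (d = 18 + 9*205 = 18 + 1845 = 1863)
f(T, W) = (-105 + T)*(37 + T) (f(T, W) = (T + (50 - 13))*(-105 + T) = (T + 37)*(-105 + T) = (37 + T)*(-105 + T) = (-105 + T)*(37 + T))
(-46802 + f(d, 178))/(17822 - 8096) = (-46802 + (-3885 + 1863² - 68*1863))/(17822 - 8096) = (-46802 + (-3885 + 3470769 - 126684))/9726 = (-46802 + 3340200)*(1/9726) = 3293398*(1/9726) = 1646699/4863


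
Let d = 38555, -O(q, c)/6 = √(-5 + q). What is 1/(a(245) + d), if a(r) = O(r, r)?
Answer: 7711/297295877 + 24*√15/1486479385 ≈ 2.6000e-5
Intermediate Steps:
O(q, c) = -6*√(-5 + q)
a(r) = -6*√(-5 + r)
1/(a(245) + d) = 1/(-6*√(-5 + 245) + 38555) = 1/(-24*√15 + 38555) = 1/(38555 - 24*√15)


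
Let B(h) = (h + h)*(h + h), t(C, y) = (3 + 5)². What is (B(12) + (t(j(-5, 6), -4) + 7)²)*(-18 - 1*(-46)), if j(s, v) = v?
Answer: 157276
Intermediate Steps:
t(C, y) = 64 (t(C, y) = 8² = 64)
B(h) = 4*h² (B(h) = (2*h)*(2*h) = 4*h²)
(B(12) + (t(j(-5, 6), -4) + 7)²)*(-18 - 1*(-46)) = (4*12² + (64 + 7)²)*(-18 - 1*(-46)) = (4*144 + 71²)*(-18 + 46) = (576 + 5041)*28 = 5617*28 = 157276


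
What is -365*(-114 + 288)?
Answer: -63510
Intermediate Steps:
-365*(-114 + 288) = -365*174 = -63510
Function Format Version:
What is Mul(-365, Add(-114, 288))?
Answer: -63510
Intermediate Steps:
Mul(-365, Add(-114, 288)) = Mul(-365, 174) = -63510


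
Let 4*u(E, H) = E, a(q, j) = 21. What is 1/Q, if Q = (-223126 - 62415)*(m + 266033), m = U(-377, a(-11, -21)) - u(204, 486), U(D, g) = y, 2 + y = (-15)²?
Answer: -1/76012441905 ≈ -1.3156e-11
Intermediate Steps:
y = 223 (y = -2 + (-15)² = -2 + 225 = 223)
U(D, g) = 223
u(E, H) = E/4
m = 172 (m = 223 - 204/4 = 223 - 1*51 = 223 - 51 = 172)
Q = -76012441905 (Q = (-223126 - 62415)*(172 + 266033) = -285541*266205 = -76012441905)
1/Q = 1/(-76012441905) = -1/76012441905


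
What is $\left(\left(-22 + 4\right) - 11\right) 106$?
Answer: $-3074$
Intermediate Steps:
$\left(\left(-22 + 4\right) - 11\right) 106 = \left(-18 - 11\right) 106 = \left(-29\right) 106 = -3074$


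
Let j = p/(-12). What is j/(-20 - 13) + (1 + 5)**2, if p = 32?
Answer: 3572/99 ≈ 36.081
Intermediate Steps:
j = -8/3 (j = 32/(-12) = 32*(-1/12) = -8/3 ≈ -2.6667)
j/(-20 - 13) + (1 + 5)**2 = -8/(3*(-20 - 13)) + (1 + 5)**2 = -8/3/(-33) + 6**2 = -8/3*(-1/33) + 36 = 8/99 + 36 = 3572/99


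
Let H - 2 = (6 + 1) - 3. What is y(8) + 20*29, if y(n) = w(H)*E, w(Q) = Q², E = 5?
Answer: 760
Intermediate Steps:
H = 6 (H = 2 + ((6 + 1) - 3) = 2 + (7 - 3) = 2 + 4 = 6)
y(n) = 180 (y(n) = 6²*5 = 36*5 = 180)
y(8) + 20*29 = 180 + 20*29 = 180 + 580 = 760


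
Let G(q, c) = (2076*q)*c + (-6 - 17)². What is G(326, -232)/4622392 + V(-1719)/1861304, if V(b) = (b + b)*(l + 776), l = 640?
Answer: -39343613036681/1075459589896 ≈ -36.583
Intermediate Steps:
G(q, c) = 529 + 2076*c*q (G(q, c) = 2076*c*q + (-23)² = 2076*c*q + 529 = 529 + 2076*c*q)
V(b) = 2832*b (V(b) = (b + b)*(640 + 776) = (2*b)*1416 = 2832*b)
G(326, -232)/4622392 + V(-1719)/1861304 = (529 + 2076*(-232)*326)/4622392 + (2832*(-1719))/1861304 = (529 - 157012032)*(1/4622392) - 4868208*1/1861304 = -157011503*1/4622392 - 608526/232663 = -157011503/4622392 - 608526/232663 = -39343613036681/1075459589896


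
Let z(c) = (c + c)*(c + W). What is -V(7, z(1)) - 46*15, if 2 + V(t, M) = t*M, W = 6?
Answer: -786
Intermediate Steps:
z(c) = 2*c*(6 + c) (z(c) = (c + c)*(c + 6) = (2*c)*(6 + c) = 2*c*(6 + c))
V(t, M) = -2 + M*t (V(t, M) = -2 + t*M = -2 + M*t)
-V(7, z(1)) - 46*15 = -(-2 + (2*1*(6 + 1))*7) - 46*15 = -(-2 + (2*1*7)*7) - 690 = -(-2 + 14*7) - 690 = -(-2 + 98) - 690 = -1*96 - 690 = -96 - 690 = -786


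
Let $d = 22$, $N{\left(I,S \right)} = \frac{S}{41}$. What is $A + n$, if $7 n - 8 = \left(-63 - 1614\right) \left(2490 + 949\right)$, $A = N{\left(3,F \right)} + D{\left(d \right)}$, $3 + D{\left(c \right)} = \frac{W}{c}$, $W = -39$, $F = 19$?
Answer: $- \frac{743148157}{902} \approx -8.2389 \cdot 10^{5}$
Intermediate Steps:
$N{\left(I,S \right)} = \frac{S}{41}$ ($N{\left(I,S \right)} = S \frac{1}{41} = \frac{S}{41}$)
$D{\left(c \right)} = -3 - \frac{39}{c}$
$A = - \frac{3887}{902}$ ($A = \frac{1}{41} \cdot 19 - \left(3 + \frac{39}{22}\right) = \frac{19}{41} - \frac{105}{22} = - \frac{3887}{902} \approx -4.3093$)
$n = -823885$ ($n = \frac{8}{7} + \frac{\left(-63 - 1614\right) \left(2490 + 949\right)}{7} = \frac{8}{7} + \frac{\left(-1677\right) 3439}{7} = \frac{8}{7} + \frac{1}{7} \left(-5767203\right) = \frac{8}{7} - \frac{5767203}{7} = -823885$)
$A + n = - \frac{3887}{902} - 823885 = - \frac{743148157}{902}$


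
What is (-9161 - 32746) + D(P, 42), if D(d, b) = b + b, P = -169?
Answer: -41823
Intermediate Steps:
D(d, b) = 2*b
(-9161 - 32746) + D(P, 42) = (-9161 - 32746) + 2*42 = -41907 + 84 = -41823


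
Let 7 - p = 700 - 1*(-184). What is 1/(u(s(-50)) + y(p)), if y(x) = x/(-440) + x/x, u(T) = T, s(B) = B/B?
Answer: 440/1757 ≈ 0.25043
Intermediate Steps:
s(B) = 1
p = -877 (p = 7 - (700 - 1*(-184)) = 7 - (700 + 184) = 7 - 1*884 = 7 - 884 = -877)
y(x) = 1 - x/440 (y(x) = x*(-1/440) + 1 = -x/440 + 1 = 1 - x/440)
1/(u(s(-50)) + y(p)) = 1/(1 + (1 - 1/440*(-877))) = 1/(1 + (1 + 877/440)) = 1/(1 + 1317/440) = 1/(1757/440) = 440/1757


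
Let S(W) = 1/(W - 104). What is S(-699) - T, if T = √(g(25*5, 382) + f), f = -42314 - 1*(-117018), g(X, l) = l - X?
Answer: -1/803 - 3*√8329 ≈ -273.79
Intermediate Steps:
S(W) = 1/(-104 + W)
f = 74704 (f = -42314 + 117018 = 74704)
T = 3*√8329 (T = √((382 - 25*5) + 74704) = √((382 - 1*125) + 74704) = √((382 - 125) + 74704) = √(257 + 74704) = √74961 = 3*√8329 ≈ 273.79)
S(-699) - T = 1/(-104 - 699) - 3*√8329 = 1/(-803) - 3*√8329 = -1/803 - 3*√8329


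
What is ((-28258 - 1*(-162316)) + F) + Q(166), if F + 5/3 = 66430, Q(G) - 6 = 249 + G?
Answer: 602722/3 ≈ 2.0091e+5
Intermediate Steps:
Q(G) = 255 + G (Q(G) = 6 + (249 + G) = 255 + G)
F = 199285/3 (F = -5/3 + 66430 = 199285/3 ≈ 66428.)
((-28258 - 1*(-162316)) + F) + Q(166) = ((-28258 - 1*(-162316)) + 199285/3) + (255 + 166) = ((-28258 + 162316) + 199285/3) + 421 = (134058 + 199285/3) + 421 = 601459/3 + 421 = 602722/3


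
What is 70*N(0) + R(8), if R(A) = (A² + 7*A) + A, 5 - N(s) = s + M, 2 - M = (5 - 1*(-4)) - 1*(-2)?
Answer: 1108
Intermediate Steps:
M = -9 (M = 2 - ((5 - 1*(-4)) - 1*(-2)) = 2 - ((5 + 4) + 2) = 2 - (9 + 2) = 2 - 1*11 = 2 - 11 = -9)
N(s) = 14 - s (N(s) = 5 - (s - 9) = 5 - (-9 + s) = 5 + (9 - s) = 14 - s)
R(A) = A² + 8*A
70*N(0) + R(8) = 70*(14 - 1*0) + 8*(8 + 8) = 70*(14 + 0) + 8*16 = 70*14 + 128 = 980 + 128 = 1108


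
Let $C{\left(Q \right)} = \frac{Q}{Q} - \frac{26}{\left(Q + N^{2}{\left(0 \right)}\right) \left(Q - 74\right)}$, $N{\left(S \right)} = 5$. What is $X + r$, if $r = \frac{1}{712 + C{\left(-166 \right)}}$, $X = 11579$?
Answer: $\frac{139688459233}{12063947} \approx 11579.0$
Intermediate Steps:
$C{\left(Q \right)} = 1 - \frac{26}{\left(-74 + Q\right) \left(25 + Q\right)}$ ($C{\left(Q \right)} = \frac{Q}{Q} - \frac{26}{\left(Q + 5^{2}\right) \left(Q - 74\right)} = 1 - \frac{26}{\left(Q + 25\right) \left(-74 + Q\right)} = 1 - \frac{26}{\left(25 + Q\right) \left(-74 + Q\right)} = 1 - \frac{26}{\left(-74 + Q\right) \left(25 + Q\right)}$)
$r = \frac{16920}{12063947}$ ($r = \frac{1}{712 + \frac{-1876 + \left(-166\right)^{2} - -8134}{-1850 + \left(-166\right)^{2} - -8134}} = \frac{1}{712 + \frac{-1876 + 27556 + 8134}{-1850 + 27556 + 8134}} = \frac{1}{712 + \frac{1}{33840} \cdot 33814} = \frac{1}{712 + \frac{16907}{16920}} = \frac{1}{\frac{12063947}{16920}} = \frac{16920}{12063947} \approx 0.0014025$)
$X + r = 11579 + \frac{16920}{12063947} = \frac{139688459233}{12063947}$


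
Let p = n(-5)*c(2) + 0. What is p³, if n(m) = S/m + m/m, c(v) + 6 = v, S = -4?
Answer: -46656/125 ≈ -373.25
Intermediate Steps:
c(v) = -6 + v
n(m) = 1 - 4/m (n(m) = -4/m + m/m = -4/m + 1 = 1 - 4/m)
p = -36/5 (p = ((-4 - 5)/(-5))*(-6 + 2) + 0 = -⅕*(-9)*(-4) + 0 = (9/5)*(-4) + 0 = -36/5 + 0 = -36/5 ≈ -7.2000)
p³ = (-36/5)³ = -46656/125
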